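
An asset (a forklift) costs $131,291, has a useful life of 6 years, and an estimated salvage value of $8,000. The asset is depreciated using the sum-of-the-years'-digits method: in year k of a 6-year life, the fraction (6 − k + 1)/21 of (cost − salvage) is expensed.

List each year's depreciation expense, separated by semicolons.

Depreciable base = $131,291 − $8,000 = $123,291.
Sum of the years' digits = 6+5+4+3+2+1 = 21.
Year 1: $123,291 × 6/21 = $35,226. Book value $96,065.
Year 2: $123,291 × 5/21 = $29,355. Book value $66,710.
Year 3: $123,291 × 4/21 = $23,484. Book value $43,226.
Year 4: $123,291 × 3/21 = $17,613. Book value $25,613.
Year 5: $123,291 × 2/21 = $11,742. Book value $13,871.
Year 6: $123,291 × 1/21 = $5,871. Book value $8,000.

$35,226; $29,355; $23,484; $17,613; $11,742; $5,871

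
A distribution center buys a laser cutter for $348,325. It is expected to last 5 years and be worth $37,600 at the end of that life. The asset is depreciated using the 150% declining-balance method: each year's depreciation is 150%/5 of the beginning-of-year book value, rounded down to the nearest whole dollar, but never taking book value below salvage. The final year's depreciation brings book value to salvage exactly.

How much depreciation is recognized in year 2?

$73,148

Depreciable base = $348,325 − $37,600 = $310,725.
Year 1: ⌊$348,325 × 150%/5⌋ = $104,497. Book value $243,828.
Year 2: ⌊$243,828 × 150%/5⌋ = $73,148. Book value $170,680.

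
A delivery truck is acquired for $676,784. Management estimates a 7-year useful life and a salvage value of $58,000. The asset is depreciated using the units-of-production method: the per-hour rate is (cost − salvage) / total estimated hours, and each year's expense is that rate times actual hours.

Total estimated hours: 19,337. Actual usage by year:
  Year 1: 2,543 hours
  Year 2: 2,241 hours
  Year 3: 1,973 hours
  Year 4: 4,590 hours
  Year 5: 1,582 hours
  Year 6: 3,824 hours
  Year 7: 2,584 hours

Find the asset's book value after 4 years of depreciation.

$313,680

Depreciable base = $676,784 − $58,000 = $618,784.
Rate = $618,784 / 19,337 hours = $32 per hour.
Year 1: 2,543 × $32 = $81,376. Book value $595,408.
Year 2: 2,241 × $32 = $71,712. Book value $523,696.
Year 3: 1,973 × $32 = $63,136. Book value $460,560.
Year 4: 4,590 × $32 = $146,880. Book value $313,680.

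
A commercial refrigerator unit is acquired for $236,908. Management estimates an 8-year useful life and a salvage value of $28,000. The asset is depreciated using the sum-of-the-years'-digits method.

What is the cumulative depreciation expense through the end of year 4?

Depreciable base = $236,908 − $28,000 = $208,908.
Sum of the years' digits = 8+7+6+5+4+3+2+1 = 36.
Year 1: $208,908 × 8/36 = $46,424. Book value $190,484.
Year 2: $208,908 × 7/36 = $40,621. Book value $149,863.
Year 3: $208,908 × 6/36 = $34,818. Book value $115,045.
Year 4: $208,908 × 5/36 = $29,015. Book value $86,030.
Accumulated through year 4 = $236,908 − $86,030 = $150,878.

$150,878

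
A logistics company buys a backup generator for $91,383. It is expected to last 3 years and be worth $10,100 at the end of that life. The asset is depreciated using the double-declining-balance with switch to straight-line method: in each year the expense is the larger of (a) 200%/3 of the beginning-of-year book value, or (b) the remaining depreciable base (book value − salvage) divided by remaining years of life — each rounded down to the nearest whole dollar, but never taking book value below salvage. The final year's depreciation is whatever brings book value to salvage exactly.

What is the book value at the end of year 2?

$10,154

Depreciable base = $91,383 − $10,100 = $81,283.
Year 1: DB = ⌊$91,383 × 200%/3⌋ = $60,922; SL = ⌊$81,283/3⌋ = $27,094 → take DB $60,922. Book value $30,461.
Year 2: DB = ⌊$30,461 × 200%/3⌋ = $20,307; SL = ⌊$20,361/2⌋ = $10,180 → take DB $20,307. Book value $10,154.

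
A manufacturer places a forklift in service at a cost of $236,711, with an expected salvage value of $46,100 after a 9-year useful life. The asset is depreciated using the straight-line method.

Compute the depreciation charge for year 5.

$21,179

Depreciable base = $236,711 − $46,100 = $190,611.
Annual expense = $190,611 / 9 = $21,179.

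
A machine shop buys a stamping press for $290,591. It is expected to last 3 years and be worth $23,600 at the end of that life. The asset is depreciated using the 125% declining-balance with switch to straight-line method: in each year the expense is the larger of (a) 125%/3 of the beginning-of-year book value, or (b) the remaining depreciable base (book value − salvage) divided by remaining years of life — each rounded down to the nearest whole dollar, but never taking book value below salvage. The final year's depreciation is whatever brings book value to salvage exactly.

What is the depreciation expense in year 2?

$72,956

Depreciable base = $290,591 − $23,600 = $266,991.
Year 1: DB = ⌊$290,591 × 125%/3⌋ = $121,079; SL = ⌊$266,991/3⌋ = $88,997 → take DB $121,079. Book value $169,512.
Year 2: DB = ⌊$169,512 × 125%/3⌋ = $70,630; SL = ⌊$145,912/2⌋ = $72,956 → take SL $72,956. Book value $96,556.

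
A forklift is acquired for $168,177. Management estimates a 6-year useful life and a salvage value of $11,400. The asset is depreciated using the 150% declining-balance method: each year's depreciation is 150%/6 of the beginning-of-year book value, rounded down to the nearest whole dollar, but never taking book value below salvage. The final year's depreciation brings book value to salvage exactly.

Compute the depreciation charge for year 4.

$17,737

Depreciable base = $168,177 − $11,400 = $156,777.
Year 1: ⌊$168,177 × 150%/6⌋ = $42,044. Book value $126,133.
Year 2: ⌊$126,133 × 150%/6⌋ = $31,533. Book value $94,600.
Year 3: ⌊$94,600 × 150%/6⌋ = $23,650. Book value $70,950.
Year 4: ⌊$70,950 × 150%/6⌋ = $17,737. Book value $53,213.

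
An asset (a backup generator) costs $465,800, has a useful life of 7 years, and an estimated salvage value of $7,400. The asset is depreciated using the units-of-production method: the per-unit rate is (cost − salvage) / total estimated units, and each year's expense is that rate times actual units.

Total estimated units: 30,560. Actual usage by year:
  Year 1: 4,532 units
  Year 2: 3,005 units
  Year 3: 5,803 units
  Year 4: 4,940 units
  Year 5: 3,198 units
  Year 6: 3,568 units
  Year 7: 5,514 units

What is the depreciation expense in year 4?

Depreciable base = $465,800 − $7,400 = $458,400.
Rate = $458,400 / 30,560 units = $15 per unit.
Year 1: 4,532 × $15 = $67,980. Book value $397,820.
Year 2: 3,005 × $15 = $45,075. Book value $352,745.
Year 3: 5,803 × $15 = $87,045. Book value $265,700.
Year 4: 4,940 × $15 = $74,100. Book value $191,600.

$74,100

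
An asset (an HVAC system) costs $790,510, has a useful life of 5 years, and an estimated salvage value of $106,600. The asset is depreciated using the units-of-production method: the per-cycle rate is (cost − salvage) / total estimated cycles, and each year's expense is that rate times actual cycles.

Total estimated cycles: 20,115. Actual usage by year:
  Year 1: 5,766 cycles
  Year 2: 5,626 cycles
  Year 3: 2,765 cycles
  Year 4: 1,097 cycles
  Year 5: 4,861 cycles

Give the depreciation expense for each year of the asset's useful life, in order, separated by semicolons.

$196,044; $191,284; $94,010; $37,298; $165,274

Depreciable base = $790,510 − $106,600 = $683,910.
Rate = $683,910 / 20,115 cycles = $34 per cycle.
Year 1: 5,766 × $34 = $196,044. Book value $594,466.
Year 2: 5,626 × $34 = $191,284. Book value $403,182.
Year 3: 2,765 × $34 = $94,010. Book value $309,172.
Year 4: 1,097 × $34 = $37,298. Book value $271,874.
Year 5: 4,861 × $34 = $165,274. Book value $106,600.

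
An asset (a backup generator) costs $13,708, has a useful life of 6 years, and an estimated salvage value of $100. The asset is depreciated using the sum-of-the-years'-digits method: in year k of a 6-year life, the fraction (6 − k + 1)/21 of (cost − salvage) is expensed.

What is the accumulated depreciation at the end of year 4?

Depreciable base = $13,708 − $100 = $13,608.
Sum of the years' digits = 6+5+4+3+2+1 = 21.
Year 1: $13,608 × 6/21 = $3,888. Book value $9,820.
Year 2: $13,608 × 5/21 = $3,240. Book value $6,580.
Year 3: $13,608 × 4/21 = $2,592. Book value $3,988.
Year 4: $13,608 × 3/21 = $1,944. Book value $2,044.
Accumulated through year 4 = $13,708 − $2,044 = $11,664.

$11,664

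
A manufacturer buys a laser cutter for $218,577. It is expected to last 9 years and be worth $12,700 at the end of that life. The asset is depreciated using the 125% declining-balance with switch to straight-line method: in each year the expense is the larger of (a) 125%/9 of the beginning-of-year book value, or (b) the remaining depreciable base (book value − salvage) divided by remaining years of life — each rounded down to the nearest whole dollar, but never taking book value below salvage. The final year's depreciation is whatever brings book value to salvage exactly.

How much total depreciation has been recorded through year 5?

Depreciable base = $218,577 − $12,700 = $205,877.
Year 1: DB = ⌊$218,577 × 125%/9⌋ = $30,357; SL = ⌊$205,877/9⌋ = $22,875 → take DB $30,357. Book value $188,220.
Year 2: DB = ⌊$188,220 × 125%/9⌋ = $26,141; SL = ⌊$175,520/8⌋ = $21,940 → take DB $26,141. Book value $162,079.
Year 3: DB = ⌊$162,079 × 125%/9⌋ = $22,510; SL = ⌊$149,379/7⌋ = $21,339 → take DB $22,510. Book value $139,569.
Year 4: DB = ⌊$139,569 × 125%/9⌋ = $19,384; SL = ⌊$126,869/6⌋ = $21,144 → take SL $21,144. Book value $118,425.
Year 5: DB = ⌊$118,425 × 125%/9⌋ = $16,447; SL = ⌊$105,725/5⌋ = $21,145 → take SL $21,145. Book value $97,280.
Accumulated through year 5 = $218,577 − $97,280 = $121,297.

$121,297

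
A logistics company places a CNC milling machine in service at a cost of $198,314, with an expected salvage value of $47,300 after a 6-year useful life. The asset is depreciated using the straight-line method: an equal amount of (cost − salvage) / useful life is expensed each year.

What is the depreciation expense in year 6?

Depreciable base = $198,314 − $47,300 = $151,014.
Annual expense = $151,014 / 6 = $25,169.

$25,169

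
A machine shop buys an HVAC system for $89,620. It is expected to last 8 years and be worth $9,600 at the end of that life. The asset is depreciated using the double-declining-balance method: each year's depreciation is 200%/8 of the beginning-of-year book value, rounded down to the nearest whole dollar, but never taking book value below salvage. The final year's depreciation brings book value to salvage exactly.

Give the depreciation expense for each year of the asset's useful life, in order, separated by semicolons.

$22,405; $16,803; $12,603; $9,452; $7,089; $5,317; $3,987; $2,364

Depreciable base = $89,620 − $9,600 = $80,020.
Year 1: ⌊$89,620 × 200%/8⌋ = $22,405. Book value $67,215.
Year 2: ⌊$67,215 × 200%/8⌋ = $16,803. Book value $50,412.
Year 3: ⌊$50,412 × 200%/8⌋ = $12,603. Book value $37,809.
Year 4: ⌊$37,809 × 200%/8⌋ = $9,452. Book value $28,357.
Year 5: ⌊$28,357 × 200%/8⌋ = $7,089. Book value $21,268.
Year 6: ⌊$21,268 × 200%/8⌋ = $5,317. Book value $15,951.
Year 7: ⌊$15,951 × 200%/8⌋ = $3,987. Book value $11,964.
Year 8 (final): $11,964 − $9,600 = $2,364. Book value $9,600.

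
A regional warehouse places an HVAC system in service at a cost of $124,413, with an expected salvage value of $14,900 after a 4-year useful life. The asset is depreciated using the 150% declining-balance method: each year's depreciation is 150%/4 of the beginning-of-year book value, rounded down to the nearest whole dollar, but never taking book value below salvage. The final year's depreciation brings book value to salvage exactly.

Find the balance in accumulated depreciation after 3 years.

Depreciable base = $124,413 − $14,900 = $109,513.
Year 1: ⌊$124,413 × 150%/4⌋ = $46,654. Book value $77,759.
Year 2: ⌊$77,759 × 150%/4⌋ = $29,159. Book value $48,600.
Year 3: ⌊$48,600 × 150%/4⌋ = $18,225. Book value $30,375.
Accumulated through year 3 = $124,413 − $30,375 = $94,038.

$94,038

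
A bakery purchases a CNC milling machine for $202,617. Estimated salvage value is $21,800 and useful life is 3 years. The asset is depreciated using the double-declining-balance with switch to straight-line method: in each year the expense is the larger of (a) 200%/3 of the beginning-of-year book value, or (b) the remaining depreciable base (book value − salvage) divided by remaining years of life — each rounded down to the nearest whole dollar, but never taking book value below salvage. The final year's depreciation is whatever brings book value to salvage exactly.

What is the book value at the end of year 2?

$22,513

Depreciable base = $202,617 − $21,800 = $180,817.
Year 1: DB = ⌊$202,617 × 200%/3⌋ = $135,078; SL = ⌊$180,817/3⌋ = $60,272 → take DB $135,078. Book value $67,539.
Year 2: DB = ⌊$67,539 × 200%/3⌋ = $45,026; SL = ⌊$45,739/2⌋ = $22,869 → take DB $45,026. Book value $22,513.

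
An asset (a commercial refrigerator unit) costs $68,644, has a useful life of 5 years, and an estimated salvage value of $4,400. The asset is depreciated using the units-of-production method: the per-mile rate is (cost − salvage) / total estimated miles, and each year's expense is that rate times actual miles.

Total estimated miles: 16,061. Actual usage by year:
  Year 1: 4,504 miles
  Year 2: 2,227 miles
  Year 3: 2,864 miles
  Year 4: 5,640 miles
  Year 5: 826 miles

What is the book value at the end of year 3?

$30,264

Depreciable base = $68,644 − $4,400 = $64,244.
Rate = $64,244 / 16,061 miles = $4 per mile.
Year 1: 4,504 × $4 = $18,016. Book value $50,628.
Year 2: 2,227 × $4 = $8,908. Book value $41,720.
Year 3: 2,864 × $4 = $11,456. Book value $30,264.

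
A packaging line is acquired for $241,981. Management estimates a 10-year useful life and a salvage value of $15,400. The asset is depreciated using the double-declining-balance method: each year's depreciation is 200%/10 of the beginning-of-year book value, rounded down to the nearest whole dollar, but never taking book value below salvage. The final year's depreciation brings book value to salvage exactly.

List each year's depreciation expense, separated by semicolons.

Depreciable base = $241,981 − $15,400 = $226,581.
Year 1: ⌊$241,981 × 200%/10⌋ = $48,396. Book value $193,585.
Year 2: ⌊$193,585 × 200%/10⌋ = $38,717. Book value $154,868.
Year 3: ⌊$154,868 × 200%/10⌋ = $30,973. Book value $123,895.
Year 4: ⌊$123,895 × 200%/10⌋ = $24,779. Book value $99,116.
Year 5: ⌊$99,116 × 200%/10⌋ = $19,823. Book value $79,293.
Year 6: ⌊$79,293 × 200%/10⌋ = $15,858. Book value $63,435.
Year 7: ⌊$63,435 × 200%/10⌋ = $12,687. Book value $50,748.
Year 8: ⌊$50,748 × 200%/10⌋ = $10,149. Book value $40,599.
Year 9: ⌊$40,599 × 200%/10⌋ = $8,119. Book value $32,480.
Year 10 (final): $32,480 − $15,400 = $17,080. Book value $15,400.

$48,396; $38,717; $30,973; $24,779; $19,823; $15,858; $12,687; $10,149; $8,119; $17,080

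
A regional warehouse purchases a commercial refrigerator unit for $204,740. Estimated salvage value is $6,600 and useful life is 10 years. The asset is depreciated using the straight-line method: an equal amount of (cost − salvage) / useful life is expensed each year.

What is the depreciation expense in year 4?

$19,814

Depreciable base = $204,740 − $6,600 = $198,140.
Annual expense = $198,140 / 10 = $19,814.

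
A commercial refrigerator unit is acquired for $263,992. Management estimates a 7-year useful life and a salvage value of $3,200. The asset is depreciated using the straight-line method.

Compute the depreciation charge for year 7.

$37,256

Depreciable base = $263,992 − $3,200 = $260,792.
Annual expense = $260,792 / 7 = $37,256.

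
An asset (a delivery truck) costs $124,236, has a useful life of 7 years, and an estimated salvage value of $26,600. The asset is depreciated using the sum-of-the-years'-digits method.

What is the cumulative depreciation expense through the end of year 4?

Depreciable base = $124,236 − $26,600 = $97,636.
Sum of the years' digits = 7+6+5+4+3+2+1 = 28.
Year 1: $97,636 × 7/28 = $24,409. Book value $99,827.
Year 2: $97,636 × 6/28 = $20,922. Book value $78,905.
Year 3: $97,636 × 5/28 = $17,435. Book value $61,470.
Year 4: $97,636 × 4/28 = $13,948. Book value $47,522.
Accumulated through year 4 = $124,236 − $47,522 = $76,714.

$76,714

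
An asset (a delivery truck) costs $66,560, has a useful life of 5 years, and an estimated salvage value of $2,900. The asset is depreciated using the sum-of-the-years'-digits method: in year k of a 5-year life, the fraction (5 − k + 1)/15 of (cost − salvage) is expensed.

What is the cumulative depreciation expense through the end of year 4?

Depreciable base = $66,560 − $2,900 = $63,660.
Sum of the years' digits = 5+4+3+2+1 = 15.
Year 1: $63,660 × 5/15 = $21,220. Book value $45,340.
Year 2: $63,660 × 4/15 = $16,976. Book value $28,364.
Year 3: $63,660 × 3/15 = $12,732. Book value $15,632.
Year 4: $63,660 × 2/15 = $8,488. Book value $7,144.
Accumulated through year 4 = $66,560 − $7,144 = $59,416.

$59,416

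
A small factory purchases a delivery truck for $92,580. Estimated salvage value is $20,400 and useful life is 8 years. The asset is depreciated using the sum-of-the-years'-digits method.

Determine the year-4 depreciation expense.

$10,025

Depreciable base = $92,580 − $20,400 = $72,180.
Sum of the years' digits = 8+7+6+5+4+3+2+1 = 36.
Year 1: $72,180 × 8/36 = $16,040. Book value $76,540.
Year 2: $72,180 × 7/36 = $14,035. Book value $62,505.
Year 3: $72,180 × 6/36 = $12,030. Book value $50,475.
Year 4: $72,180 × 5/36 = $10,025. Book value $40,450.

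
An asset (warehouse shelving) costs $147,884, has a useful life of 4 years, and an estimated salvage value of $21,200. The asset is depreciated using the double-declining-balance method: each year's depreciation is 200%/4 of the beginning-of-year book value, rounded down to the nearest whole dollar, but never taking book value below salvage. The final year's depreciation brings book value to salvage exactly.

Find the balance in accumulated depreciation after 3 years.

Depreciable base = $147,884 − $21,200 = $126,684.
Year 1: ⌊$147,884 × 200%/4⌋ = $73,942. Book value $73,942.
Year 2: ⌊$73,942 × 200%/4⌋ = $36,971. Book value $36,971.
Year 3: ⌊$36,971 × 200%/4⌋ = $18,485, capped at $15,771. Book value $21,200.
Accumulated through year 3 = $147,884 − $21,200 = $126,684.

$126,684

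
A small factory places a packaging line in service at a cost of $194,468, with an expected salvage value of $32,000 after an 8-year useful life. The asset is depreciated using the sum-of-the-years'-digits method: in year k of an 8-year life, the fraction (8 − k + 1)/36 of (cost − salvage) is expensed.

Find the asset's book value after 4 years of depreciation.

$77,130

Depreciable base = $194,468 − $32,000 = $162,468.
Sum of the years' digits = 8+7+6+5+4+3+2+1 = 36.
Year 1: $162,468 × 8/36 = $36,104. Book value $158,364.
Year 2: $162,468 × 7/36 = $31,591. Book value $126,773.
Year 3: $162,468 × 6/36 = $27,078. Book value $99,695.
Year 4: $162,468 × 5/36 = $22,565. Book value $77,130.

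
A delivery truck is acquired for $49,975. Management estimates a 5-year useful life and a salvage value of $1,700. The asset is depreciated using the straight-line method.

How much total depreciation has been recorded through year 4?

$38,620

Depreciable base = $49,975 − $1,700 = $48,275.
Annual expense = $48,275 / 5 = $9,655.
End of year 1: book value $40,320.
End of year 2: book value $30,665.
End of year 3: book value $21,010.
End of year 4: book value $11,355.
Accumulated through year 4 = $49,975 − $11,355 = $38,620.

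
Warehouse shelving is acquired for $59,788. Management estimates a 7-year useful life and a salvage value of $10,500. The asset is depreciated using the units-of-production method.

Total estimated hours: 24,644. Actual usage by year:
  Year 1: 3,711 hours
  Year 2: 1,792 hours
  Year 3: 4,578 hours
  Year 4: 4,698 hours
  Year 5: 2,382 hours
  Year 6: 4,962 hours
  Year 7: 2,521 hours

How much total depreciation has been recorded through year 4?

Depreciable base = $59,788 − $10,500 = $49,288.
Rate = $49,288 / 24,644 hours = $2 per hour.
Year 1: 3,711 × $2 = $7,422. Book value $52,366.
Year 2: 1,792 × $2 = $3,584. Book value $48,782.
Year 3: 4,578 × $2 = $9,156. Book value $39,626.
Year 4: 4,698 × $2 = $9,396. Book value $30,230.
Accumulated through year 4 = $59,788 − $30,230 = $29,558.

$29,558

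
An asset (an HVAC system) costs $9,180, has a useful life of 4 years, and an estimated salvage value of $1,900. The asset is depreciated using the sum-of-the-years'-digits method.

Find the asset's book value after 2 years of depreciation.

$4,084

Depreciable base = $9,180 − $1,900 = $7,280.
Sum of the years' digits = 4+3+2+1 = 10.
Year 1: $7,280 × 4/10 = $2,912. Book value $6,268.
Year 2: $7,280 × 3/10 = $2,184. Book value $4,084.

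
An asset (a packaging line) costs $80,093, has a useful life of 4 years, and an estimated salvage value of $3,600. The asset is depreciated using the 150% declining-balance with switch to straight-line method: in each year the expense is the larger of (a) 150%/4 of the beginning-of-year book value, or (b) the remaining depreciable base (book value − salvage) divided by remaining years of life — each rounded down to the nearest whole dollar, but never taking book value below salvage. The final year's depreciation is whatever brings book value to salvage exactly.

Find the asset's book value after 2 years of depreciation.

$31,287

Depreciable base = $80,093 − $3,600 = $76,493.
Year 1: DB = ⌊$80,093 × 150%/4⌋ = $30,034; SL = ⌊$76,493/4⌋ = $19,123 → take DB $30,034. Book value $50,059.
Year 2: DB = ⌊$50,059 × 150%/4⌋ = $18,772; SL = ⌊$46,459/3⌋ = $15,486 → take DB $18,772. Book value $31,287.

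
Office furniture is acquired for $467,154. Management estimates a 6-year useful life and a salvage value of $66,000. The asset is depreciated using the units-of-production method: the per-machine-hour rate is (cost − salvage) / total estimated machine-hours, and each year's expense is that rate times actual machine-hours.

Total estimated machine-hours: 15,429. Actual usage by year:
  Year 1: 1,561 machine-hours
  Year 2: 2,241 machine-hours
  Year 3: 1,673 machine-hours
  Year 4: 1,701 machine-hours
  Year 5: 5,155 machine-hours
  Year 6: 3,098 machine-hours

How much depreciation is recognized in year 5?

$134,030

Depreciable base = $467,154 − $66,000 = $401,154.
Rate = $401,154 / 15,429 machine-hours = $26 per machine-hour.
Year 1: 1,561 × $26 = $40,586. Book value $426,568.
Year 2: 2,241 × $26 = $58,266. Book value $368,302.
Year 3: 1,673 × $26 = $43,498. Book value $324,804.
Year 4: 1,701 × $26 = $44,226. Book value $280,578.
Year 5: 5,155 × $26 = $134,030. Book value $146,548.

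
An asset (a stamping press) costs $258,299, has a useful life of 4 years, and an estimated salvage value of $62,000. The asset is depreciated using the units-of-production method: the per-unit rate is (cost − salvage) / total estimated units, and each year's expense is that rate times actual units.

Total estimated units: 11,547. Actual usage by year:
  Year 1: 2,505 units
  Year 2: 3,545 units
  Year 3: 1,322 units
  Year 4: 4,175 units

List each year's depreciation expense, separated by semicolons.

Depreciable base = $258,299 − $62,000 = $196,299.
Rate = $196,299 / 11,547 units = $17 per unit.
Year 1: 2,505 × $17 = $42,585. Book value $215,714.
Year 2: 3,545 × $17 = $60,265. Book value $155,449.
Year 3: 1,322 × $17 = $22,474. Book value $132,975.
Year 4: 4,175 × $17 = $70,975. Book value $62,000.

$42,585; $60,265; $22,474; $70,975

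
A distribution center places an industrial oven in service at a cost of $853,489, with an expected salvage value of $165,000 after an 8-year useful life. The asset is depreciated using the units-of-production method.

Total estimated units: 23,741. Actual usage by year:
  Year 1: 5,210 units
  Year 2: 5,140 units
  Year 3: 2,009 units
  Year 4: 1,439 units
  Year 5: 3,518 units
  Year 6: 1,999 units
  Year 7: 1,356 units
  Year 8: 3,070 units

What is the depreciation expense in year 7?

$39,324

Depreciable base = $853,489 − $165,000 = $688,489.
Rate = $688,489 / 23,741 units = $29 per unit.
Year 1: 5,210 × $29 = $151,090. Book value $702,399.
Year 2: 5,140 × $29 = $149,060. Book value $553,339.
Year 3: 2,009 × $29 = $58,261. Book value $495,078.
Year 4: 1,439 × $29 = $41,731. Book value $453,347.
Year 5: 3,518 × $29 = $102,022. Book value $351,325.
Year 6: 1,999 × $29 = $57,971. Book value $293,354.
Year 7: 1,356 × $29 = $39,324. Book value $254,030.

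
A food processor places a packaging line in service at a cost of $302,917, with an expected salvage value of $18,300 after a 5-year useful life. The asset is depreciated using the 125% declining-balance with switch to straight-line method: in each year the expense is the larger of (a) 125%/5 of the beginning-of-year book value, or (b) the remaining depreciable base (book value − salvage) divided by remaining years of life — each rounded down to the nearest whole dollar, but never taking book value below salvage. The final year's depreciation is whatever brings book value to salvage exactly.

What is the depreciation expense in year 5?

Depreciable base = $302,917 − $18,300 = $284,617.
Year 1: DB = ⌊$302,917 × 125%/5⌋ = $75,729; SL = ⌊$284,617/5⌋ = $56,923 → take DB $75,729. Book value $227,188.
Year 2: DB = ⌊$227,188 × 125%/5⌋ = $56,797; SL = ⌊$208,888/4⌋ = $52,222 → take DB $56,797. Book value $170,391.
Year 3: DB = ⌊$170,391 × 125%/5⌋ = $42,597; SL = ⌊$152,091/3⌋ = $50,697 → take SL $50,697. Book value $119,694.
Year 4: DB = ⌊$119,694 × 125%/5⌋ = $29,923; SL = ⌊$101,394/2⌋ = $50,697 → take SL $50,697. Book value $68,997.
Year 5 (final): $68,997 − $18,300 = $50,697. Book value $18,300.

$50,697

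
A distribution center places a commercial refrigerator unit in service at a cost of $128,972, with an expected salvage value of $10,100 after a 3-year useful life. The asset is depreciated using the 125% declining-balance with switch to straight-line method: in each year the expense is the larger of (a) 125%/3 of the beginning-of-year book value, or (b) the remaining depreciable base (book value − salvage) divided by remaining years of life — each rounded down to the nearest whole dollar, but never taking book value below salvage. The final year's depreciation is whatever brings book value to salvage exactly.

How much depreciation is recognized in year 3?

Depreciable base = $128,972 − $10,100 = $118,872.
Year 1: DB = ⌊$128,972 × 125%/3⌋ = $53,738; SL = ⌊$118,872/3⌋ = $39,624 → take DB $53,738. Book value $75,234.
Year 2: DB = ⌊$75,234 × 125%/3⌋ = $31,347; SL = ⌊$65,134/2⌋ = $32,567 → take SL $32,567. Book value $42,667.
Year 3 (final): $42,667 − $10,100 = $32,567. Book value $10,100.

$32,567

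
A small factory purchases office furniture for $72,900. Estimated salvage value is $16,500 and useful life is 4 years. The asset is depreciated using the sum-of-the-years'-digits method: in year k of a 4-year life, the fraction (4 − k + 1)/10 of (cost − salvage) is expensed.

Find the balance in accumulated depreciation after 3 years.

$50,760

Depreciable base = $72,900 − $16,500 = $56,400.
Sum of the years' digits = 4+3+2+1 = 10.
Year 1: $56,400 × 4/10 = $22,560. Book value $50,340.
Year 2: $56,400 × 3/10 = $16,920. Book value $33,420.
Year 3: $56,400 × 2/10 = $11,280. Book value $22,140.
Accumulated through year 3 = $72,900 − $22,140 = $50,760.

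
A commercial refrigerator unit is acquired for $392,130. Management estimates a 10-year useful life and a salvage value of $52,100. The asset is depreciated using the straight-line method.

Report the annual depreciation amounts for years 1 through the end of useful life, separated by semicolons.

Depreciable base = $392,130 − $52,100 = $340,030.
Annual expense = $340,030 / 10 = $34,003.
End of year 1: book value $358,127.
End of year 2: book value $324,124.
End of year 3: book value $290,121.
End of year 4: book value $256,118.
End of year 5: book value $222,115.
End of year 6: book value $188,112.
End of year 7: book value $154,109.
End of year 8: book value $120,106.
End of year 9: book value $86,103.
End of year 10: book value $52,100.

$34,003; $34,003; $34,003; $34,003; $34,003; $34,003; $34,003; $34,003; $34,003; $34,003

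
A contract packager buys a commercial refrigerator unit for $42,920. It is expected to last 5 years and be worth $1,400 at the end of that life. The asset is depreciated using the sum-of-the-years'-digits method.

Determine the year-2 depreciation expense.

Depreciable base = $42,920 − $1,400 = $41,520.
Sum of the years' digits = 5+4+3+2+1 = 15.
Year 1: $41,520 × 5/15 = $13,840. Book value $29,080.
Year 2: $41,520 × 4/15 = $11,072. Book value $18,008.

$11,072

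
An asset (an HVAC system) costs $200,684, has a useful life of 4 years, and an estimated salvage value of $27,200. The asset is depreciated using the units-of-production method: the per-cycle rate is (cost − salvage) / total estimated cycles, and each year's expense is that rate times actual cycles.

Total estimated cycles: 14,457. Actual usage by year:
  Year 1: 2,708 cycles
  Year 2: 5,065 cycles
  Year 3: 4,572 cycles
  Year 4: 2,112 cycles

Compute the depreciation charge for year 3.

$54,864

Depreciable base = $200,684 − $27,200 = $173,484.
Rate = $173,484 / 14,457 cycles = $12 per cycle.
Year 1: 2,708 × $12 = $32,496. Book value $168,188.
Year 2: 5,065 × $12 = $60,780. Book value $107,408.
Year 3: 4,572 × $12 = $54,864. Book value $52,544.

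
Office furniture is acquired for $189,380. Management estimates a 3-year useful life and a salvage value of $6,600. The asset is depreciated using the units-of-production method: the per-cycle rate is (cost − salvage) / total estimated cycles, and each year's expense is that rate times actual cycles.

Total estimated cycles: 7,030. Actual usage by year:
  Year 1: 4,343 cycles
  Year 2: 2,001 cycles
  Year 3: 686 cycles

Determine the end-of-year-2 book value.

Depreciable base = $189,380 − $6,600 = $182,780.
Rate = $182,780 / 7,030 cycles = $26 per cycle.
Year 1: 4,343 × $26 = $112,918. Book value $76,462.
Year 2: 2,001 × $26 = $52,026. Book value $24,436.

$24,436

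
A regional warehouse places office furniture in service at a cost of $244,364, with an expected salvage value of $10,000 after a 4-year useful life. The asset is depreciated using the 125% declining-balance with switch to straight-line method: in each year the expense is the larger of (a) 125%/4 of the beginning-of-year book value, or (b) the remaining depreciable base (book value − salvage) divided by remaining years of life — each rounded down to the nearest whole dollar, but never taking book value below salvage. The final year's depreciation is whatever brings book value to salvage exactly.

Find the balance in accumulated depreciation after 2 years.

$129,030

Depreciable base = $244,364 − $10,000 = $234,364.
Year 1: DB = ⌊$244,364 × 125%/4⌋ = $76,363; SL = ⌊$234,364/4⌋ = $58,591 → take DB $76,363. Book value $168,001.
Year 2: DB = ⌊$168,001 × 125%/4⌋ = $52,500; SL = ⌊$158,001/3⌋ = $52,667 → take SL $52,667. Book value $115,334.
Accumulated through year 2 = $244,364 − $115,334 = $129,030.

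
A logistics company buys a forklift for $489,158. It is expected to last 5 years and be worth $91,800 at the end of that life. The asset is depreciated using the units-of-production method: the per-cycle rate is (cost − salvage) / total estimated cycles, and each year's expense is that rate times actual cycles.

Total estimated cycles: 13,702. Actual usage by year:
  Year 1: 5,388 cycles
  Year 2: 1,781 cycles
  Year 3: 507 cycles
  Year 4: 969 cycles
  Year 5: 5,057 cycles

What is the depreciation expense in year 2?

Depreciable base = $489,158 − $91,800 = $397,358.
Rate = $397,358 / 13,702 cycles = $29 per cycle.
Year 1: 5,388 × $29 = $156,252. Book value $332,906.
Year 2: 1,781 × $29 = $51,649. Book value $281,257.

$51,649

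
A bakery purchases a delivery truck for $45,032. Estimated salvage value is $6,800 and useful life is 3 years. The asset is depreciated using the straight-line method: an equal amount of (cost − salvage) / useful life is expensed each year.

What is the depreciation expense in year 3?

$12,744

Depreciable base = $45,032 − $6,800 = $38,232.
Annual expense = $38,232 / 3 = $12,744.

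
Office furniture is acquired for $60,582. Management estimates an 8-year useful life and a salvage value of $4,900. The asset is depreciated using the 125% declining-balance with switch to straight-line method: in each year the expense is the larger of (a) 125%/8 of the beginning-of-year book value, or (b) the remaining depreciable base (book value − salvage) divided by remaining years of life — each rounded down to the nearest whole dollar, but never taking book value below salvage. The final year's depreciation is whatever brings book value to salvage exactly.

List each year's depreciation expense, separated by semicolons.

Depreciable base = $60,582 − $4,900 = $55,682.
Year 1: DB = ⌊$60,582 × 125%/8⌋ = $9,465; SL = ⌊$55,682/8⌋ = $6,960 → take DB $9,465. Book value $51,117.
Year 2: DB = ⌊$51,117 × 125%/8⌋ = $7,987; SL = ⌊$46,217/7⌋ = $6,602 → take DB $7,987. Book value $43,130.
Year 3: DB = ⌊$43,130 × 125%/8⌋ = $6,739; SL = ⌊$38,230/6⌋ = $6,371 → take DB $6,739. Book value $36,391.
Year 4: DB = ⌊$36,391 × 125%/8⌋ = $5,686; SL = ⌊$31,491/5⌋ = $6,298 → take SL $6,298. Book value $30,093.
Year 5: DB = ⌊$30,093 × 125%/8⌋ = $4,702; SL = ⌊$25,193/4⌋ = $6,298 → take SL $6,298. Book value $23,795.
Year 6: DB = ⌊$23,795 × 125%/8⌋ = $3,717; SL = ⌊$18,895/3⌋ = $6,298 → take SL $6,298. Book value $17,497.
Year 7: DB = ⌊$17,497 × 125%/8⌋ = $2,733; SL = ⌊$12,597/2⌋ = $6,298 → take SL $6,298. Book value $11,199.
Year 8 (final): $11,199 − $4,900 = $6,299. Book value $4,900.

$9,465; $7,987; $6,739; $6,298; $6,298; $6,298; $6,298; $6,299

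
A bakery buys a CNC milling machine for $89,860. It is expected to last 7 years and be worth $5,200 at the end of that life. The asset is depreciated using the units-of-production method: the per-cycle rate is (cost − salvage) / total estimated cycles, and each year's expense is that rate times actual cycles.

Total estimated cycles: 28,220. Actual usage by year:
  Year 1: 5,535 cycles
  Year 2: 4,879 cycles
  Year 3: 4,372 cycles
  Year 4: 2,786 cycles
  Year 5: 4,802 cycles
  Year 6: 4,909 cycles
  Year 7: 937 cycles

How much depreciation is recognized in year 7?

$2,811

Depreciable base = $89,860 − $5,200 = $84,660.
Rate = $84,660 / 28,220 cycles = $3 per cycle.
Year 1: 5,535 × $3 = $16,605. Book value $73,255.
Year 2: 4,879 × $3 = $14,637. Book value $58,618.
Year 3: 4,372 × $3 = $13,116. Book value $45,502.
Year 4: 2,786 × $3 = $8,358. Book value $37,144.
Year 5: 4,802 × $3 = $14,406. Book value $22,738.
Year 6: 4,909 × $3 = $14,727. Book value $8,011.
Year 7: 937 × $3 = $2,811. Book value $5,200.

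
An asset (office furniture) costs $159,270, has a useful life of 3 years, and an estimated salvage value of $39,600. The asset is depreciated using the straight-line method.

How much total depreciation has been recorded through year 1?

Depreciable base = $159,270 − $39,600 = $119,670.
Annual expense = $119,670 / 3 = $39,890.
End of year 1: book value $119,380.
Accumulated through year 1 = $159,270 − $119,380 = $39,890.

$39,890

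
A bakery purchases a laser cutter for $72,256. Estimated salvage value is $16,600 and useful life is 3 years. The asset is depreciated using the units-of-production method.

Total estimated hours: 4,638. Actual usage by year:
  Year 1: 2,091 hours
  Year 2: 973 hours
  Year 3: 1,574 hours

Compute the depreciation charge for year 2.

Depreciable base = $72,256 − $16,600 = $55,656.
Rate = $55,656 / 4,638 hours = $12 per hour.
Year 1: 2,091 × $12 = $25,092. Book value $47,164.
Year 2: 973 × $12 = $11,676. Book value $35,488.

$11,676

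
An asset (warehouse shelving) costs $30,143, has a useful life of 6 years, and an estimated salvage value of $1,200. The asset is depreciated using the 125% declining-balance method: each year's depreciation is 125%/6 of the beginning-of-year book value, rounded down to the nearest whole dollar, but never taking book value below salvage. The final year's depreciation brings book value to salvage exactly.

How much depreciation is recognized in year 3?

$3,936

Depreciable base = $30,143 − $1,200 = $28,943.
Year 1: ⌊$30,143 × 125%/6⌋ = $6,279. Book value $23,864.
Year 2: ⌊$23,864 × 125%/6⌋ = $4,971. Book value $18,893.
Year 3: ⌊$18,893 × 125%/6⌋ = $3,936. Book value $14,957.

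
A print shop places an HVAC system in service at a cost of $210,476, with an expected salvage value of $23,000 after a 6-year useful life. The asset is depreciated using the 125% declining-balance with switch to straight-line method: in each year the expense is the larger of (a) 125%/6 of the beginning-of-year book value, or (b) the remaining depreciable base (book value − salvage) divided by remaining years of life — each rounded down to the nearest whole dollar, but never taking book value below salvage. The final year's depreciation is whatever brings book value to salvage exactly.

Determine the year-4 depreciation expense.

$27,144

Depreciable base = $210,476 − $23,000 = $187,476.
Year 1: DB = ⌊$210,476 × 125%/6⌋ = $43,849; SL = ⌊$187,476/6⌋ = $31,246 → take DB $43,849. Book value $166,627.
Year 2: DB = ⌊$166,627 × 125%/6⌋ = $34,713; SL = ⌊$143,627/5⌋ = $28,725 → take DB $34,713. Book value $131,914.
Year 3: DB = ⌊$131,914 × 125%/6⌋ = $27,482; SL = ⌊$108,914/4⌋ = $27,228 → take DB $27,482. Book value $104,432.
Year 4: DB = ⌊$104,432 × 125%/6⌋ = $21,756; SL = ⌊$81,432/3⌋ = $27,144 → take SL $27,144. Book value $77,288.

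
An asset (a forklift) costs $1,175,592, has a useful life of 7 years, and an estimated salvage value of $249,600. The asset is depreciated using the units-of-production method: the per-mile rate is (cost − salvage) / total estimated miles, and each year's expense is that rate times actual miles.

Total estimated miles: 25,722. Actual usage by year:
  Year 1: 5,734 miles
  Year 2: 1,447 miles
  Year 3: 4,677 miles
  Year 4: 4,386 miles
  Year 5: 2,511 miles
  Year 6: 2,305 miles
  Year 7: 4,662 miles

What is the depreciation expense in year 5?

Depreciable base = $1,175,592 − $249,600 = $925,992.
Rate = $925,992 / 25,722 miles = $36 per mile.
Year 1: 5,734 × $36 = $206,424. Book value $969,168.
Year 2: 1,447 × $36 = $52,092. Book value $917,076.
Year 3: 4,677 × $36 = $168,372. Book value $748,704.
Year 4: 4,386 × $36 = $157,896. Book value $590,808.
Year 5: 2,511 × $36 = $90,396. Book value $500,412.

$90,396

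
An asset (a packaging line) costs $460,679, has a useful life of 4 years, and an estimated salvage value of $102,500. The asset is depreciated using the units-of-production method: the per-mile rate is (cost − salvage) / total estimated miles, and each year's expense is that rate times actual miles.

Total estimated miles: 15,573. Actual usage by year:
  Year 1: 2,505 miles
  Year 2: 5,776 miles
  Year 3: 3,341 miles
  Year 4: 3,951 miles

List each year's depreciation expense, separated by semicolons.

$57,615; $132,848; $76,843; $90,873

Depreciable base = $460,679 − $102,500 = $358,179.
Rate = $358,179 / 15,573 miles = $23 per mile.
Year 1: 2,505 × $23 = $57,615. Book value $403,064.
Year 2: 5,776 × $23 = $132,848. Book value $270,216.
Year 3: 3,341 × $23 = $76,843. Book value $193,373.
Year 4: 3,951 × $23 = $90,873. Book value $102,500.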